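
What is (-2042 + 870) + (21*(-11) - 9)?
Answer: -1412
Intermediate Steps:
(-2042 + 870) + (21*(-11) - 9) = -1172 + (-231 - 9) = -1172 - 240 = -1412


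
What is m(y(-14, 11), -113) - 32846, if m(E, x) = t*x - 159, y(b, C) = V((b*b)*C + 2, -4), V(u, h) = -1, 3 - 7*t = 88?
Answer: -221430/7 ≈ -31633.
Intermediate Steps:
t = -85/7 (t = 3/7 - ⅐*88 = 3/7 - 88/7 = -85/7 ≈ -12.143)
y(b, C) = -1
m(E, x) = -159 - 85*x/7 (m(E, x) = -85*x/7 - 159 = -159 - 85*x/7)
m(y(-14, 11), -113) - 32846 = (-159 - 85/7*(-113)) - 32846 = (-159 + 9605/7) - 32846 = 8492/7 - 32846 = -221430/7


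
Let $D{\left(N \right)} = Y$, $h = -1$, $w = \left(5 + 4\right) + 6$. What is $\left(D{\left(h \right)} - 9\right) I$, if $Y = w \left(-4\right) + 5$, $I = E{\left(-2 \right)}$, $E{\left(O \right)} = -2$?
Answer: $128$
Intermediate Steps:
$I = -2$
$w = 15$ ($w = 9 + 6 = 15$)
$Y = -55$ ($Y = 15 \left(-4\right) + 5 = -60 + 5 = -55$)
$D{\left(N \right)} = -55$
$\left(D{\left(h \right)} - 9\right) I = \left(-55 - 9\right) \left(-2\right) = \left(-64\right) \left(-2\right) = 128$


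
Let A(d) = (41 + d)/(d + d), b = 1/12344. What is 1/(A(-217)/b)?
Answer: 217/1086272 ≈ 0.00019977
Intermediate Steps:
b = 1/12344 ≈ 8.1011e-5
A(d) = (41 + d)/(2*d) (A(d) = (41 + d)/((2*d)) = (41 + d)*(1/(2*d)) = (41 + d)/(2*d))
1/(A(-217)/b) = 1/(((½)*(41 - 217)/(-217))/(1/12344)) = 1/(((½)*(-1/217)*(-176))*12344) = 1/((88/217)*12344) = 1/(1086272/217) = 217/1086272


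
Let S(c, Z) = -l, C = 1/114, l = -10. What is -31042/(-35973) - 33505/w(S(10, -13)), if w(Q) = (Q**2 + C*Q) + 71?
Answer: -68397974221/350808696 ≈ -194.97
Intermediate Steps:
C = 1/114 ≈ 0.0087719
S(c, Z) = 10 (S(c, Z) = -1*(-10) = 10)
w(Q) = 71 + Q**2 + Q/114 (w(Q) = (Q**2 + Q/114) + 71 = 71 + Q**2 + Q/114)
-31042/(-35973) - 33505/w(S(10, -13)) = -31042/(-35973) - 33505/(71 + 10**2 + (1/114)*10) = -31042*(-1/35973) - 33505/(71 + 100 + 5/57) = 31042/35973 - 33505/9752/57 = 31042/35973 - 33505*57/9752 = 31042/35973 - 1909785/9752 = -68397974221/350808696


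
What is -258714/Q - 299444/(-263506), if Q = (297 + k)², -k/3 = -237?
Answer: 728646843/826354816 ≈ 0.88176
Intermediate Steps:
k = 711 (k = -3*(-237) = 711)
Q = 1016064 (Q = (297 + 711)² = 1008² = 1016064)
-258714/Q - 299444/(-263506) = -258714/1016064 - 299444/(-263506) = -258714*1/1016064 - 299444*(-1/263506) = -1597/6272 + 149722/131753 = 728646843/826354816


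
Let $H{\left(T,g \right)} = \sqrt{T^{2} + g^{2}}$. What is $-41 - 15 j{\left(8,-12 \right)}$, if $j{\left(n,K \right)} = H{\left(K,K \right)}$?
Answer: $-41 - 180 \sqrt{2} \approx -295.56$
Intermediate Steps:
$j{\left(n,K \right)} = \sqrt{2} \sqrt{K^{2}}$ ($j{\left(n,K \right)} = \sqrt{K^{2} + K^{2}} = \sqrt{2 K^{2}} = \sqrt{2} \sqrt{K^{2}}$)
$-41 - 15 j{\left(8,-12 \right)} = -41 - 15 \sqrt{2} \sqrt{\left(-12\right)^{2}} = -41 - 15 \sqrt{2} \sqrt{144} = -41 - 15 \sqrt{2} \cdot 12 = -41 - 15 \cdot 12 \sqrt{2} = -41 - 180 \sqrt{2}$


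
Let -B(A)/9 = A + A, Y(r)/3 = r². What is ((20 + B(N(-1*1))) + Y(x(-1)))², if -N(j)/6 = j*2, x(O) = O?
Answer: 37249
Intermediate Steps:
N(j) = -12*j (N(j) = -6*j*2 = -12*j)
Y(r) = 3*r²
B(A) = -18*A (B(A) = -9*(A + A) = -18*A)
((20 + B(N(-1*1))) + Y(x(-1)))² = ((20 - (-216)*(-1*1)) + 3*(-1)²)² = ((20 - (-216)*(-1)) + 3*1)² = ((20 - 18*12) + 3)² = ((20 - 216) + 3)² = (-196 + 3)² = (-193)² = 37249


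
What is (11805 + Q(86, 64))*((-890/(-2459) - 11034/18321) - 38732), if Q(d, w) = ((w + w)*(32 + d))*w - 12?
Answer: -569111367481793912/15017113 ≈ -3.7898e+10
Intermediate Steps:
Q(d, w) = -12 + 2*w²*(32 + d) (Q(d, w) = ((2*w)*(32 + d))*w - 12 = (2*w*(32 + d))*w - 12 = 2*w²*(32 + d) - 12 = -12 + 2*w²*(32 + d))
(11805 + Q(86, 64))*((-890/(-2459) - 11034/18321) - 38732) = (11805 + (-12 + 64*64² + 2*86*64²))*((-890/(-2459) - 11034/18321) - 38732) = (11805 + (-12 + 64*4096 + 2*86*4096))*((-890*(-1/2459) - 11034*1/18321) - 38732) = (11805 + (-12 + 262144 + 704512))*((890/2459 - 3678/6107) - 38732) = (11805 + 966644)*(-3608972/15017113 - 38732) = 978449*(-581646429688/15017113) = -569111367481793912/15017113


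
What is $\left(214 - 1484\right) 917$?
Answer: $-1164590$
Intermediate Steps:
$\left(214 - 1484\right) 917 = \left(-1270\right) 917 = -1164590$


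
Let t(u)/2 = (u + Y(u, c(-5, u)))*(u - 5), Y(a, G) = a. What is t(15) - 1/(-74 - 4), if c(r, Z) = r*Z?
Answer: 46801/78 ≈ 600.01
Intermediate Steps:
c(r, Z) = Z*r
t(u) = 4*u*(-5 + u) (t(u) = 2*((u + u)*(u - 5)) = 2*((2*u)*(-5 + u)) = 2*(2*u*(-5 + u)) = 4*u*(-5 + u))
t(15) - 1/(-74 - 4) = 4*15*(-5 + 15) - 1/(-74 - 4) = 4*15*10 - 1/(-78) = 600 - 1*(-1/78) = 600 + 1/78 = 46801/78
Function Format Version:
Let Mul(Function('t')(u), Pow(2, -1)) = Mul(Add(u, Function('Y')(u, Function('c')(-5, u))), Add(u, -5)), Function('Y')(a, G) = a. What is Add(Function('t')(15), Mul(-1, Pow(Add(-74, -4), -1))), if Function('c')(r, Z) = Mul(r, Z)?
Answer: Rational(46801, 78) ≈ 600.01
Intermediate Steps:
Function('c')(r, Z) = Mul(Z, r)
Function('t')(u) = Mul(4, u, Add(-5, u)) (Function('t')(u) = Mul(2, Mul(Add(u, u), Add(u, -5))) = Mul(2, Mul(Mul(2, u), Add(-5, u))) = Mul(2, Mul(2, u, Add(-5, u))) = Mul(4, u, Add(-5, u)))
Add(Function('t')(15), Mul(-1, Pow(Add(-74, -4), -1))) = Add(Mul(4, 15, Add(-5, 15)), Mul(-1, Pow(Add(-74, -4), -1))) = Add(Mul(4, 15, 10), Mul(-1, Pow(-78, -1))) = Add(600, Mul(-1, Rational(-1, 78))) = Add(600, Rational(1, 78)) = Rational(46801, 78)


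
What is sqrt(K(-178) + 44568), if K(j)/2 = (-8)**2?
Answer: 2*sqrt(11174) ≈ 211.41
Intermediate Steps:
K(j) = 128 (K(j) = 2*(-8)**2 = 2*64 = 128)
sqrt(K(-178) + 44568) = sqrt(128 + 44568) = sqrt(44696) = 2*sqrt(11174)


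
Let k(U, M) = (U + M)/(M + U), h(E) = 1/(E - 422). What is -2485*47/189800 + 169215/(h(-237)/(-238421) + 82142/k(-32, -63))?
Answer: 235922506239324633/163305248072849480 ≈ 1.4447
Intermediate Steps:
h(E) = 1/(-422 + E)
k(U, M) = 1 (k(U, M) = (M + U)/(M + U) = 1)
-2485*47/189800 + 169215/(h(-237)/(-238421) + 82142/k(-32, -63)) = -2485*47/189800 + 169215/(1/(-422 - 237*(-238421)) + 82142/1) = -116795*1/189800 + 169215/(-1/238421/(-659) + 82142*1) = -23359/37960 + 169215/(-1/659*(-1/238421) + 82142) = -23359/37960 + 169215/(1/157119439 + 82142) = -23359/37960 + 169215/(12906104958339/157119439) = -23359/37960 + 169215*(157119439/12906104958339) = -23359/37960 + 8862321956795/4302034986113 = 235922506239324633/163305248072849480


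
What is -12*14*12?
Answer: -2016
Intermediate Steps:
-12*14*12 = -168*12 = -1*2016 = -2016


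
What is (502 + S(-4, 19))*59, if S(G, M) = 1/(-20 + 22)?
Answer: 59295/2 ≈ 29648.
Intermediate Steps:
S(G, M) = 1/2
(502 + S(-4, 19))*59 = (502 + 1/2)*59 = (1005/2)*59 = 59295/2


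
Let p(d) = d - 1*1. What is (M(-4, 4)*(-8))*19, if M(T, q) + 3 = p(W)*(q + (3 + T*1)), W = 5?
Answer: -1368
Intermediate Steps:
p(d) = -1 + d (p(d) = d - 1 = -1 + d)
M(T, q) = 9 + 4*T + 4*q (M(T, q) = -3 + (-1 + 5)*(q + (3 + T*1)) = -3 + 4*(q + (3 + T)) = -3 + 4*(3 + T + q) = -3 + (12 + 4*T + 4*q) = 9 + 4*T + 4*q)
(M(-4, 4)*(-8))*19 = ((9 + 4*(-4) + 4*4)*(-8))*19 = ((9 - 16 + 16)*(-8))*19 = (9*(-8))*19 = -72*19 = -1368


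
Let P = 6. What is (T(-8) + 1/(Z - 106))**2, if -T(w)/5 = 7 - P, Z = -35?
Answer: 498436/19881 ≈ 25.071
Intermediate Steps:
T(w) = -5 (T(w) = -5*(7 - 1*6) = -5*(7 - 6) = -5*1 = -5)
(T(-8) + 1/(Z - 106))**2 = (-5 + 1/(-35 - 106))**2 = (-5 + 1/(-141))**2 = (-5 - 1/141)**2 = (-706/141)**2 = 498436/19881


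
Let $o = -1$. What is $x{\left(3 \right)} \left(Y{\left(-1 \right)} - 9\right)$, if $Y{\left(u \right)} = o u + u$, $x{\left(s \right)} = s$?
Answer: $-27$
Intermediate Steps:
$Y{\left(u \right)} = 0$ ($Y{\left(u \right)} = - u + u = 0$)
$x{\left(3 \right)} \left(Y{\left(-1 \right)} - 9\right) = 3 \left(0 - 9\right) = 3 \left(-9\right) = -27$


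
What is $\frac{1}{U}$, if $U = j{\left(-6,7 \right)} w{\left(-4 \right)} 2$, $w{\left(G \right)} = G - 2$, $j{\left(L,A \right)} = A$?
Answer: $- \frac{1}{84} \approx -0.011905$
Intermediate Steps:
$w{\left(G \right)} = -2 + G$ ($w{\left(G \right)} = G - 2 = -2 + G$)
$U = -84$ ($U = 7 \left(-2 - 4\right) 2 = 7 \left(-6\right) 2 = \left(-42\right) 2 = -84$)
$\frac{1}{U} = \frac{1}{-84} = - \frac{1}{84}$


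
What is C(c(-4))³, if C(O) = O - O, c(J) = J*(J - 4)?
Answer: 0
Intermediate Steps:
c(J) = J*(-4 + J)
C(O) = 0
C(c(-4))³ = 0³ = 0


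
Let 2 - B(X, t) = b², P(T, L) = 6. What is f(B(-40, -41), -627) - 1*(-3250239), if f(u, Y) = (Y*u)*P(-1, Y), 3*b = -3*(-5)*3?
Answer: 4089165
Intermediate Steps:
b = 15 (b = (-3*(-5)*3)/3 = (15*3)/3 = (⅓)*45 = 15)
B(X, t) = -223 (B(X, t) = 2 - 1*15² = 2 - 1*225 = 2 - 225 = -223)
f(u, Y) = 6*Y*u (f(u, Y) = (Y*u)*6 = 6*Y*u)
f(B(-40, -41), -627) - 1*(-3250239) = 6*(-627)*(-223) - 1*(-3250239) = 838926 + 3250239 = 4089165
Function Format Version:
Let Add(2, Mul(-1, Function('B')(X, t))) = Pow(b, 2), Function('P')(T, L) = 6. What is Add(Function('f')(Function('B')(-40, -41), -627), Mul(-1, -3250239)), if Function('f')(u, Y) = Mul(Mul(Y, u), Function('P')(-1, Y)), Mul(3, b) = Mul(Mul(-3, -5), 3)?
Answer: 4089165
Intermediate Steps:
b = 15 (b = Mul(Rational(1, 3), Mul(Mul(-3, -5), 3)) = Mul(Rational(1, 3), Mul(15, 3)) = Mul(Rational(1, 3), 45) = 15)
Function('B')(X, t) = -223 (Function('B')(X, t) = Add(2, Mul(-1, Pow(15, 2))) = Add(2, Mul(-1, 225)) = Add(2, -225) = -223)
Function('f')(u, Y) = Mul(6, Y, u) (Function('f')(u, Y) = Mul(Mul(Y, u), 6) = Mul(6, Y, u))
Add(Function('f')(Function('B')(-40, -41), -627), Mul(-1, -3250239)) = Add(Mul(6, -627, -223), Mul(-1, -3250239)) = Add(838926, 3250239) = 4089165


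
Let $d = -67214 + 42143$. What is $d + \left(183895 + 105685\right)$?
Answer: $264509$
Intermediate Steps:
$d = -25071$
$d + \left(183895 + 105685\right) = -25071 + \left(183895 + 105685\right) = -25071 + 289580 = 264509$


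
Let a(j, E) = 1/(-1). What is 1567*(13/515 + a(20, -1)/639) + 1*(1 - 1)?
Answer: 12210064/329085 ≈ 37.103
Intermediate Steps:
a(j, E) = -1
1567*(13/515 + a(20, -1)/639) + 1*(1 - 1) = 1567*(13/515 - 1/639) + 1*(1 - 1) = 1567*(13*(1/515) - 1*1/639) + 1*0 = 1567*(13/515 - 1/639) + 0 = 1567*(7792/329085) + 0 = 12210064/329085 + 0 = 12210064/329085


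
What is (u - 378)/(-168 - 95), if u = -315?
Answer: 693/263 ≈ 2.6350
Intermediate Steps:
(u - 378)/(-168 - 95) = (-315 - 378)/(-168 - 95) = -693/(-263) = -693*(-1/263) = 693/263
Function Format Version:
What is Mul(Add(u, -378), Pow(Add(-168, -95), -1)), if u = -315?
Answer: Rational(693, 263) ≈ 2.6350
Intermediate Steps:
Mul(Add(u, -378), Pow(Add(-168, -95), -1)) = Mul(Add(-315, -378), Pow(Add(-168, -95), -1)) = Mul(-693, Pow(-263, -1)) = Mul(-693, Rational(-1, 263)) = Rational(693, 263)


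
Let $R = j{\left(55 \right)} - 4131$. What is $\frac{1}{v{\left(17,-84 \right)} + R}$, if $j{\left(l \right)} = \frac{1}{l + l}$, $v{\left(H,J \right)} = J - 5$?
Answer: $- \frac{110}{464199} \approx -0.00023697$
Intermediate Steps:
$v{\left(H,J \right)} = -5 + J$
$j{\left(l \right)} = \frac{1}{2 l}$
$R = - \frac{454409}{110}$ ($R = \frac{1}{2 \cdot 55} - 4131 = \frac{1}{2} \cdot \frac{1}{55} - 4131 = \frac{1}{110} - 4131 = - \frac{454409}{110} \approx -4131.0$)
$\frac{1}{v{\left(17,-84 \right)} + R} = \frac{1}{\left(-5 - 84\right) - \frac{454409}{110}} = \frac{1}{-89 - \frac{454409}{110}} = \frac{1}{- \frac{464199}{110}} = - \frac{110}{464199}$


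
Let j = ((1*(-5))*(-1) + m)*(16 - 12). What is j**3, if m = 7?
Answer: 110592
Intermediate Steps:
j = 48 (j = ((1*(-5))*(-1) + 7)*(16 - 12) = (-5*(-1) + 7)*4 = (5 + 7)*4 = 12*4 = 48)
j**3 = 48**3 = 110592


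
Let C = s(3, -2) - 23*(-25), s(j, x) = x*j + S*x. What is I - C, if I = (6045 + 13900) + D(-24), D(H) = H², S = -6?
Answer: 19940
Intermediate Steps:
s(j, x) = -6*x + j*x (s(j, x) = x*j - 6*x = j*x - 6*x = -6*x + j*x)
C = 581 (C = -2*(-6 + 3) - 23*(-25) = -2*(-3) + 575 = 6 + 575 = 581)
I = 20521 (I = (6045 + 13900) + (-24)² = 19945 + 576 = 20521)
I - C = 20521 - 1*581 = 20521 - 581 = 19940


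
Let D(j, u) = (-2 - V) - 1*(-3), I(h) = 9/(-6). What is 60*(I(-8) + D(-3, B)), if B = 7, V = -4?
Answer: 210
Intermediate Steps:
I(h) = -3/2 (I(h) = 9*(-1/6) = -3/2)
D(j, u) = 5 (D(j, u) = (-2 - 1*(-4)) - 1*(-3) = (-2 + 4) + 3 = 2 + 3 = 5)
60*(I(-8) + D(-3, B)) = 60*(-3/2 + 5) = 60*(7/2) = 210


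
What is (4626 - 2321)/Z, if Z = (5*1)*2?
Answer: 461/2 ≈ 230.50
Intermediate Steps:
Z = 10 (Z = 5*2 = 10)
(4626 - 2321)/Z = (4626 - 2321)/10 = 2305*(⅒) = 461/2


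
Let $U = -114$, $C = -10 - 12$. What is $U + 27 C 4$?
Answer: $-2490$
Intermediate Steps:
$C = -22$ ($C = -10 - 12 = -22$)
$U + 27 C 4 = -114 + 27 \left(\left(-22\right) 4\right) = -114 + 27 \left(-88\right) = -114 - 2376 = -2490$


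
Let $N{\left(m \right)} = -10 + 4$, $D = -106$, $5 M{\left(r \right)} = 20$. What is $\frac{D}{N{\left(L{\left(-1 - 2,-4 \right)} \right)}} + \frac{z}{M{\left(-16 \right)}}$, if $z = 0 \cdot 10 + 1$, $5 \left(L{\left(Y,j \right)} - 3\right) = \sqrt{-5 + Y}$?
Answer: $\frac{215}{12} \approx 17.917$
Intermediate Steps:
$M{\left(r \right)} = 4$ ($M{\left(r \right)} = \frac{1}{5} \cdot 20 = 4$)
$L{\left(Y,j \right)} = 3 + \frac{\sqrt{-5 + Y}}{5}$
$N{\left(m \right)} = -6$
$z = 1$ ($z = 0 + 1 = 1$)
$\frac{D}{N{\left(L{\left(-1 - 2,-4 \right)} \right)}} + \frac{z}{M{\left(-16 \right)}} = - \frac{106}{-6} + 1 \cdot \frac{1}{4} = \left(-106\right) \left(- \frac{1}{6}\right) + 1 \cdot \frac{1}{4} = \frac{53}{3} + \frac{1}{4} = \frac{215}{12}$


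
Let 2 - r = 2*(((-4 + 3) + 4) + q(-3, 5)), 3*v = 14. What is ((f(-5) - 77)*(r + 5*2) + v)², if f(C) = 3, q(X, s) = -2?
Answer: 4866436/9 ≈ 5.4072e+5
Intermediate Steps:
v = 14/3 (v = (⅓)*14 = 14/3 ≈ 4.6667)
r = 0 (r = 2 - 2*(((-4 + 3) + 4) - 2) = 2 - 2*((-1 + 4) - 2) = 2 - 2*(3 - 2) = 2 - 2 = 0)
((f(-5) - 77)*(r + 5*2) + v)² = ((3 - 77)*(0 + 5*2) + 14/3)² = (-74*(0 + 10) + 14/3)² = (-74*10 + 14/3)² = (-740 + 14/3)² = (-2206/3)² = 4866436/9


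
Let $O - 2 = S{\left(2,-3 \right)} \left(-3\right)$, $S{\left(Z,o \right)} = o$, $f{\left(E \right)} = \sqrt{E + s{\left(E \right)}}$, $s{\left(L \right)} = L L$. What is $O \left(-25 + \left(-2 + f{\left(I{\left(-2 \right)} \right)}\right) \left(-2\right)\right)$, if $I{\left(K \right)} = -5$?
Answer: $-231 - 44 \sqrt{5} \approx -329.39$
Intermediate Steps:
$s{\left(L \right)} = L^{2}$
$f{\left(E \right)} = \sqrt{E + E^{2}}$
$O = 11$ ($O = 2 - -9 = 2 + 9 = 11$)
$O \left(-25 + \left(-2 + f{\left(I{\left(-2 \right)} \right)}\right) \left(-2\right)\right) = 11 \left(-25 + \left(-2 + \sqrt{- 5 \left(1 - 5\right)}\right) \left(-2\right)\right) = 11 \left(-25 + \left(-2 + \sqrt{\left(-5\right) \left(-4\right)}\right) \left(-2\right)\right) = 11 \left(-25 + \left(-2 + \sqrt{20}\right) \left(-2\right)\right) = 11 \left(-25 + \left(-2 + 2 \sqrt{5}\right) \left(-2\right)\right) = 11 \left(-25 + \left(4 - 4 \sqrt{5}\right)\right) = 11 \left(-21 - 4 \sqrt{5}\right) = -231 - 44 \sqrt{5}$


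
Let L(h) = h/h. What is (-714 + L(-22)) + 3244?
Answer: 2531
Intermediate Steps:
L(h) = 1
(-714 + L(-22)) + 3244 = (-714 + 1) + 3244 = -713 + 3244 = 2531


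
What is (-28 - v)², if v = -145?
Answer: 13689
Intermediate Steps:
(-28 - v)² = (-28 - 1*(-145))² = (-28 + 145)² = 117² = 13689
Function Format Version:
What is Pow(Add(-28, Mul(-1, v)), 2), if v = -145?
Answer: 13689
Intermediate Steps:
Pow(Add(-28, Mul(-1, v)), 2) = Pow(Add(-28, Mul(-1, -145)), 2) = Pow(Add(-28, 145), 2) = Pow(117, 2) = 13689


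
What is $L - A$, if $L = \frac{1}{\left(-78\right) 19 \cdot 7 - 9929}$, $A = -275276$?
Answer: $\frac{5588928627}{20303} \approx 2.7528 \cdot 10^{5}$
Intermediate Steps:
$L = - \frac{1}{20303}$ ($L = \frac{1}{\left(-1482\right) 7 - 9929} = \frac{1}{-10374 - 9929} = \frac{1}{-20303} = - \frac{1}{20303} \approx -4.9254 \cdot 10^{-5}$)
$L - A = - \frac{1}{20303} - -275276 = - \frac{1}{20303} + 275276 = \frac{5588928627}{20303}$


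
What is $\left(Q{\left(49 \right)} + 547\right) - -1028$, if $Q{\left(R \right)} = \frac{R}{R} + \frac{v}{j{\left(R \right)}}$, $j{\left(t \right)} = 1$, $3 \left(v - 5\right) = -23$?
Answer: $\frac{4720}{3} \approx 1573.3$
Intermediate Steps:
$v = - \frac{8}{3}$ ($v = 5 + \frac{1}{3} \left(-23\right) = 5 - \frac{23}{3} = - \frac{8}{3} \approx -2.6667$)
$Q{\left(R \right)} = - \frac{5}{3}$ ($Q{\left(R \right)} = \frac{R}{R} - \frac{8}{3 \cdot 1} = 1 - \frac{8}{3} = - \frac{5}{3}$)
$\left(Q{\left(49 \right)} + 547\right) - -1028 = \left(- \frac{5}{3} + 547\right) - -1028 = \frac{1636}{3} + 1028 = \frac{4720}{3}$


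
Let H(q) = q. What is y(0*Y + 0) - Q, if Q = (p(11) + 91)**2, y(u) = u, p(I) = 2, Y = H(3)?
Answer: -8649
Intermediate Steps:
Y = 3
Q = 8649 (Q = (2 + 91)**2 = 93**2 = 8649)
y(0*Y + 0) - Q = (0*3 + 0) - 1*8649 = (0 + 0) - 8649 = 0 - 8649 = -8649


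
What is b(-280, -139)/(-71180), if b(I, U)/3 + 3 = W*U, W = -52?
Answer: -4335/14236 ≈ -0.30451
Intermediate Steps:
b(I, U) = -9 - 156*U (b(I, U) = -9 + 3*(-52*U) = -9 - 156*U)
b(-280, -139)/(-71180) = (-9 - 156*(-139))/(-71180) = (-9 + 21684)*(-1/71180) = 21675*(-1/71180) = -4335/14236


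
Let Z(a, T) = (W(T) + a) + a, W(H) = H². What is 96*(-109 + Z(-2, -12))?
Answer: 2976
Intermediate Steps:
Z(a, T) = T² + 2*a (Z(a, T) = (T² + a) + a = (a + T²) + a = T² + 2*a)
96*(-109 + Z(-2, -12)) = 96*(-109 + ((-12)² + 2*(-2))) = 96*(-109 + (144 - 4)) = 96*(-109 + 140) = 96*31 = 2976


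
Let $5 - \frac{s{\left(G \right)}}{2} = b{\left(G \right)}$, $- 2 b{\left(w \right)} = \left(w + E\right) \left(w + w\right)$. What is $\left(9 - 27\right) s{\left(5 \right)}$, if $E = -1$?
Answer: $-900$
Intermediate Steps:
$b{\left(w \right)} = - w \left(-1 + w\right)$ ($b{\left(w \right)} = - \frac{\left(w - 1\right) \left(w + w\right)}{2} = - \frac{\left(-1 + w\right) 2 w}{2} = - \frac{2 w \left(-1 + w\right)}{2} = - w \left(-1 + w\right)$)
$s{\left(G \right)} = 10 - 2 G \left(1 - G\right)$
$\left(9 - 27\right) s{\left(5 \right)} = \left(9 - 27\right) \left(10 + 2 \cdot 5 \left(-1 + 5\right)\right) = - 18 \left(10 + 2 \cdot 5 \cdot 4\right) = - 18 \left(10 + 40\right) = \left(-18\right) 50 = -900$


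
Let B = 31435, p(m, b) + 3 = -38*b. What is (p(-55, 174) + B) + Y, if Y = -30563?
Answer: -5743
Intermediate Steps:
p(m, b) = -3 - 38*b
(p(-55, 174) + B) + Y = ((-3 - 38*174) + 31435) - 30563 = ((-3 - 6612) + 31435) - 30563 = (-6615 + 31435) - 30563 = 24820 - 30563 = -5743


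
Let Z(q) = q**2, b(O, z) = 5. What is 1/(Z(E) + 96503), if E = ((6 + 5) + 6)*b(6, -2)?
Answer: 1/103728 ≈ 9.6406e-6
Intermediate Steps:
E = 85 (E = ((6 + 5) + 6)*5 = (11 + 6)*5 = 17*5 = 85)
1/(Z(E) + 96503) = 1/(85**2 + 96503) = 1/(7225 + 96503) = 1/103728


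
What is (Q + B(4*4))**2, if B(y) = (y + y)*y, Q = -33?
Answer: 229441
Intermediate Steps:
B(y) = 2*y**2 (B(y) = (2*y)*y = 2*y**2)
(Q + B(4*4))**2 = (-33 + 2*(4*4)**2)**2 = (-33 + 2*16**2)**2 = (-33 + 2*256)**2 = (-33 + 512)**2 = 479**2 = 229441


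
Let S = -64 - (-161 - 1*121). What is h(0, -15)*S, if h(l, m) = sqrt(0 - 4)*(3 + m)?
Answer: -5232*I ≈ -5232.0*I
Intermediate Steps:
h(l, m) = 2*I*(3 + m) (h(l, m) = sqrt(-4)*(3 + m) = (2*I)*(3 + m) = 2*I*(3 + m))
S = 218 (S = -64 - (-161 - 121) = -64 - 1*(-282) = -64 + 282 = 218)
h(0, -15)*S = (2*I*(3 - 15))*218 = (2*I*(-12))*218 = -24*I*218 = -5232*I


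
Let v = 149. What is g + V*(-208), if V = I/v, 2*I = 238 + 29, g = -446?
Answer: -94222/149 ≈ -632.36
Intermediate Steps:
I = 267/2 (I = (238 + 29)/2 = (1/2)*267 = 267/2 ≈ 133.50)
V = 267/298 (V = (267/2)/149 = (267/2)*(1/149) = 267/298 ≈ 0.89597)
g + V*(-208) = -446 + (267/298)*(-208) = -446 - 27768/149 = -94222/149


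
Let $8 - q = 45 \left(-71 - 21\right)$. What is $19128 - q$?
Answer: $14980$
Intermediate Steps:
$q = 4148$ ($q = 8 - 45 \left(-71 - 21\right) = 8 - 45 \left(-92\right) = 8 - -4140 = 8 + 4140 = 4148$)
$19128 - q = 19128 - 4148 = 14980$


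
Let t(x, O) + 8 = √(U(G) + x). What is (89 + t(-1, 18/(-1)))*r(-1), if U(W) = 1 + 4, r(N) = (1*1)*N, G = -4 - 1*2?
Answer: -83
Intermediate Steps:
G = -6 (G = -4 - 2 = -6)
r(N) = N (r(N) = 1*N = N)
U(W) = 5
t(x, O) = -8 + √(5 + x)
(89 + t(-1, 18/(-1)))*r(-1) = (89 + (-8 + √(5 - 1)))*(-1) = (89 + (-8 + √4))*(-1) = (89 + (-8 + 2))*(-1) = (89 - 6)*(-1) = 83*(-1) = -83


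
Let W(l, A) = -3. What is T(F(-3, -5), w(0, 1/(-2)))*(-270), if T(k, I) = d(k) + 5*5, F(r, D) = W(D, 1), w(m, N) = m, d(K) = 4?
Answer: -7830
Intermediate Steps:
F(r, D) = -3
T(k, I) = 29 (T(k, I) = 4 + 5*5 = 4 + 25 = 29)
T(F(-3, -5), w(0, 1/(-2)))*(-270) = 29*(-270) = -7830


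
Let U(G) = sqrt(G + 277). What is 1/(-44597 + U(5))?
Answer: -44597/1988892127 - sqrt(282)/1988892127 ≈ -2.2431e-5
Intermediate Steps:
U(G) = sqrt(277 + G)
1/(-44597 + U(5)) = 1/(-44597 + sqrt(277 + 5)) = 1/(-44597 + sqrt(282))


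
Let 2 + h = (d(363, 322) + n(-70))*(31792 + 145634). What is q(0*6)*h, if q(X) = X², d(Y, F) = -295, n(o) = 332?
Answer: 0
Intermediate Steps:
h = 6564760 (h = -2 + (-295 + 332)*(31792 + 145634) = -2 + 37*177426 = -2 + 6564762 = 6564760)
q(0*6)*h = (0*6)²*6564760 = 0²*6564760 = 0*6564760 = 0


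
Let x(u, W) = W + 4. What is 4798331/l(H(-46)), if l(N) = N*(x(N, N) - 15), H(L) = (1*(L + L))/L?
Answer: -4798331/18 ≈ -2.6657e+5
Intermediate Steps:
x(u, W) = 4 + W
H(L) = 2 (H(L) = (1*(2*L))/L = (2*L)/L = 2)
l(N) = N*(-11 + N) (l(N) = N*((4 + N) - 15) = N*(-11 + N))
4798331/l(H(-46)) = 4798331/((2*(-11 + 2))) = 4798331/((2*(-9))) = 4798331/(-18) = 4798331*(-1/18) = -4798331/18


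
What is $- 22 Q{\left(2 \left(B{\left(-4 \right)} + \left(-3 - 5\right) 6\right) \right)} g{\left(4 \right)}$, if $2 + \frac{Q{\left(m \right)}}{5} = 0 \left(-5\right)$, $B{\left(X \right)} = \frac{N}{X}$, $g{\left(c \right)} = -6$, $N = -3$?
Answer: $-1320$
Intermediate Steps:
$B{\left(X \right)} = - \frac{3}{X}$
$Q{\left(m \right)} = -10$ ($Q{\left(m \right)} = -10 + 5 \cdot 0 \left(-5\right) = -10 + 5 \cdot 0 = -10 + 0 = -10$)
$- 22 Q{\left(2 \left(B{\left(-4 \right)} + \left(-3 - 5\right) 6\right) \right)} g{\left(4 \right)} = \left(-22\right) \left(-10\right) \left(-6\right) = 220 \left(-6\right) = -1320$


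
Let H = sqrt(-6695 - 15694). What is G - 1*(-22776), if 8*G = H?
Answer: 22776 + I*sqrt(22389)/8 ≈ 22776.0 + 18.704*I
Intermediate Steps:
H = I*sqrt(22389) (H = sqrt(-22389) = I*sqrt(22389) ≈ 149.63*I)
G = I*sqrt(22389)/8 (G = (I*sqrt(22389))/8 = I*sqrt(22389)/8 ≈ 18.704*I)
G - 1*(-22776) = I*sqrt(22389)/8 - 1*(-22776) = I*sqrt(22389)/8 + 22776 = 22776 + I*sqrt(22389)/8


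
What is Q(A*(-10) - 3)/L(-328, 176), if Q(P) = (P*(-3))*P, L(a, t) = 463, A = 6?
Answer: -11907/463 ≈ -25.717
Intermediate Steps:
Q(P) = -3*P² (Q(P) = (-3*P)*P = -3*P²)
Q(A*(-10) - 3)/L(-328, 176) = -3*(6*(-10) - 3)²/463 = -3*(-60 - 3)²*(1/463) = -3*(-63)²*(1/463) = -3*3969*(1/463) = -11907*1/463 = -11907/463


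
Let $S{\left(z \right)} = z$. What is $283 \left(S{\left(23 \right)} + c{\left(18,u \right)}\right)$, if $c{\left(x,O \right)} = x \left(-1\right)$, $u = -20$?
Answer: $1415$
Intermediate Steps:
$c{\left(x,O \right)} = - x$
$283 \left(S{\left(23 \right)} + c{\left(18,u \right)}\right) = 283 \left(23 - 18\right) = 283 \cdot 5 = 1415$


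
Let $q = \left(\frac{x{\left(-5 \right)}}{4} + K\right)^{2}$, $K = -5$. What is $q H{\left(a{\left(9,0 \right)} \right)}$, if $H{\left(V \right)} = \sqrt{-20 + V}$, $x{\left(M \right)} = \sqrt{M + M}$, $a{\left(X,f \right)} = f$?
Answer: $25 \sqrt{2} + \frac{195 i \sqrt{5}}{4} \approx 35.355 + 109.01 i$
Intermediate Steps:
$x{\left(M \right)} = \sqrt{2} \sqrt{M}$ ($x{\left(M \right)} = \sqrt{2 M} = \sqrt{2} \sqrt{M}$)
$q = \left(-5 + \frac{i \sqrt{10}}{4}\right)^{2}$ ($q = \left(\frac{\sqrt{2} \sqrt{-5}}{4} - 5\right)^{2} = \left(\sqrt{2} i \sqrt{5} \cdot \frac{1}{4} - 5\right)^{2} = \left(i \sqrt{10} \cdot \frac{1}{4} - 5\right)^{2} = \left(\frac{i \sqrt{10}}{4} - 5\right)^{2} = \left(-5 + \frac{i \sqrt{10}}{4}\right)^{2} \approx 24.375 - 7.9057 i$)
$q H{\left(a{\left(9,0 \right)} \right)} = \frac{\left(20 - i \sqrt{10}\right)^{2}}{16} \sqrt{-20 + 0} = \frac{\left(20 - i \sqrt{10}\right)^{2}}{16} \sqrt{-20} = \frac{\left(20 - i \sqrt{10}\right)^{2}}{16} \cdot 2 i \sqrt{5} = \frac{i \sqrt{5} \left(20 - i \sqrt{10}\right)^{2}}{8}$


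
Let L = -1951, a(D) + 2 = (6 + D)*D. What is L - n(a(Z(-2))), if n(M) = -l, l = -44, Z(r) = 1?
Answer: -1995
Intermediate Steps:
a(D) = -2 + D*(6 + D) (a(D) = -2 + (6 + D)*D = -2 + D*(6 + D))
n(M) = 44 (n(M) = -1*(-44) = 44)
L - n(a(Z(-2))) = -1951 - 1*44 = -1951 - 44 = -1995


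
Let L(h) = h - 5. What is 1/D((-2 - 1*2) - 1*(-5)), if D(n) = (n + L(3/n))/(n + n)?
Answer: -2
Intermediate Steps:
L(h) = -5 + h
D(n) = (-5 + n + 3/n)/(2*n) (D(n) = (n + (-5 + 3/n))/(n + n) = (-5 + n + 3/n)/((2*n)) = (-5 + n + 3/n)*(1/(2*n)) = (-5 + n + 3/n)/(2*n))
1/D((-2 - 1*2) - 1*(-5)) = 1/((3 + ((-2 - 1*2) - 1*(-5))*(-5 + ((-2 - 1*2) - 1*(-5))))/(2*((-2 - 1*2) - 1*(-5))²)) = 1/((3 + ((-2 - 2) + 5)*(-5 + ((-2 - 2) + 5)))/(2*((-2 - 2) + 5)²)) = 1/((3 + (-4 + 5)*(-5 + (-4 + 5)))/(2*(-4 + 5)²)) = 1/((½)*(3 + 1*(-5 + 1))/1²) = 1/((½)*1*(3 + 1*(-4))) = 1/((½)*1*(3 - 4)) = 1/((½)*1*(-1)) = 1/(-½) = -2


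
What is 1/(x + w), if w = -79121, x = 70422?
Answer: -1/8699 ≈ -0.00011496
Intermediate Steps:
1/(x + w) = 1/(70422 - 79121) = 1/(-8699) = -1/8699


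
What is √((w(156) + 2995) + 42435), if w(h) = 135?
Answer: √45565 ≈ 213.46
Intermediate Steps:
√((w(156) + 2995) + 42435) = √((135 + 2995) + 42435) = √(3130 + 42435) = √45565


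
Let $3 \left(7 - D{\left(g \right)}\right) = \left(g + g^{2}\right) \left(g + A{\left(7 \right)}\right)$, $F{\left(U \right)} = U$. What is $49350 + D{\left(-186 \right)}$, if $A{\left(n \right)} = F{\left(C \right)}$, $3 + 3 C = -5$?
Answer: $\frac{6640091}{3} \approx 2.2134 \cdot 10^{6}$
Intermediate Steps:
$C = - \frac{8}{3}$ ($C = -1 + \frac{1}{3} \left(-5\right) = -1 - \frac{5}{3} = - \frac{8}{3} \approx -2.6667$)
$A{\left(n \right)} = - \frac{8}{3}$
$D{\left(g \right)} = 7 - \frac{\left(- \frac{8}{3} + g\right) \left(g + g^{2}\right)}{3}$ ($D{\left(g \right)} = 7 - \frac{\left(g + g^{2}\right) \left(g - \frac{8}{3}\right)}{3} = 7 - \frac{\left(g + g^{2}\right) \left(- \frac{8}{3} + g\right)}{3} = 7 - \frac{\left(- \frac{8}{3} + g\right) \left(g + g^{2}\right)}{3}$)
$49350 + D{\left(-186 \right)} = 49350 + \left(7 - \frac{\left(-186\right)^{3}}{3} + \frac{5 \left(-186\right)^{2}}{9} + \frac{8}{9} \left(-186\right)\right) = 49350 + \left(7 - -2144952 + \frac{5}{9} \cdot 34596 - \frac{496}{3}\right) = 49350 + \left(7 + 2144952 + 19220 - \frac{496}{3}\right) = 49350 + \frac{6492041}{3} = \frac{6640091}{3}$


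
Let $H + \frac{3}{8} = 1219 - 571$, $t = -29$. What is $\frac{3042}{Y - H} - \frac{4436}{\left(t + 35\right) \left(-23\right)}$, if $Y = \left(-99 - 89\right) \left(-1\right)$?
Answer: $\frac{6476402}{253713} \approx 25.526$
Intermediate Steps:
$H = \frac{5181}{8}$ ($H = - \frac{3}{8} + \left(1219 - 571\right) = - \frac{3}{8} + 648 = \frac{5181}{8} \approx 647.63$)
$Y = 188$ ($Y = \left(-188\right) \left(-1\right) = 188$)
$\frac{3042}{Y - H} - \frac{4436}{\left(t + 35\right) \left(-23\right)} = \frac{3042}{188 - \frac{5181}{8}} - \frac{4436}{\left(-29 + 35\right) \left(-23\right)} = \frac{3042}{188 - \frac{5181}{8}} - \frac{4436}{6 \left(-23\right)} = \frac{3042}{- \frac{3677}{8}} - \frac{4436}{-138} = 3042 \left(- \frac{8}{3677}\right) - - \frac{2218}{69} = - \frac{24336}{3677} + \frac{2218}{69} = \frac{6476402}{253713}$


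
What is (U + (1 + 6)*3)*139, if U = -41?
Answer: -2780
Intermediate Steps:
(U + (1 + 6)*3)*139 = (-41 + (1 + 6)*3)*139 = (-41 + 7*3)*139 = (-41 + 21)*139 = -20*139 = -2780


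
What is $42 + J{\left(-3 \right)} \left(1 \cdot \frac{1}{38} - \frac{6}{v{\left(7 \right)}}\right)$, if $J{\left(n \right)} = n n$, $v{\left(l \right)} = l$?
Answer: $\frac{9183}{266} \approx 34.523$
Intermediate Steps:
$J{\left(n \right)} = n^{2}$
$42 + J{\left(-3 \right)} \left(1 \cdot \frac{1}{38} - \frac{6}{v{\left(7 \right)}}\right) = 42 + \left(-3\right)^{2} \left(1 \cdot \frac{1}{38} - \frac{6}{7}\right) = 42 + 9 \left(1 \cdot \frac{1}{38} - \frac{6}{7}\right) = 42 + 9 \left(\frac{1}{38} - \frac{6}{7}\right) = 42 + 9 \left(- \frac{221}{266}\right) = 42 - \frac{1989}{266} = \frac{9183}{266}$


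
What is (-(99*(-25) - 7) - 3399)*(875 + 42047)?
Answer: -39359474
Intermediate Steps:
(-(99*(-25) - 7) - 3399)*(875 + 42047) = (-(-2475 - 7) - 3399)*42922 = (-1*(-2482) - 3399)*42922 = (2482 - 3399)*42922 = -917*42922 = -39359474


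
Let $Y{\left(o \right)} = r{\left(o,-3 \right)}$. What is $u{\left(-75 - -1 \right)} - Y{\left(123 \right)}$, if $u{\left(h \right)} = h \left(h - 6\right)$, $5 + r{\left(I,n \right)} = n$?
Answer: $5928$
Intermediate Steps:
$r{\left(I,n \right)} = -5 + n$
$u{\left(h \right)} = h \left(-6 + h\right)$
$Y{\left(o \right)} = -8$ ($Y{\left(o \right)} = -5 - 3 = -8$)
$u{\left(-75 - -1 \right)} - Y{\left(123 \right)} = \left(-75 - -1\right) \left(-6 - 74\right) - -8 = \left(-75 + 1\right) \left(-6 + \left(-75 + 1\right)\right) + 8 = - 74 \left(-6 - 74\right) + 8 = \left(-74\right) \left(-80\right) + 8 = 5920 + 8 = 5928$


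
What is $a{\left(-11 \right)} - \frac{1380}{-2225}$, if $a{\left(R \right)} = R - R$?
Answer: $\frac{276}{445} \approx 0.62022$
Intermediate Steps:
$a{\left(R \right)} = 0$
$a{\left(-11 \right)} - \frac{1380}{-2225} = 0 - \frac{1380}{-2225} = 0 - - \frac{276}{445} = 0 + \frac{276}{445} = \frac{276}{445}$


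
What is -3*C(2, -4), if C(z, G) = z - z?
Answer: 0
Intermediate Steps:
C(z, G) = 0
-3*C(2, -4) = -3*0 = 0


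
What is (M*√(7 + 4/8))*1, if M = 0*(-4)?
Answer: 0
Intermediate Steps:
M = 0
(M*√(7 + 4/8))*1 = (0*√(7 + 4/8))*1 = (0*√(7 + 4*(⅛)))*1 = (0*√(7 + ½))*1 = (0*√(15/2))*1 = (0*(√30/2))*1 = 0*1 = 0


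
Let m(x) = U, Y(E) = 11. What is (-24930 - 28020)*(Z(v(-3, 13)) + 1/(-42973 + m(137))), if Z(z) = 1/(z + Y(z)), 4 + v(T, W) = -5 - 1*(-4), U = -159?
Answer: -190293475/21566 ≈ -8823.8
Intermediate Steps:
v(T, W) = -5 (v(T, W) = -4 + (-5 - 1*(-4)) = -4 + (-5 + 4) = -4 - 1 = -5)
m(x) = -159
Z(z) = 1/(11 + z) (Z(z) = 1/(z + 11) = 1/(11 + z))
(-24930 - 28020)*(Z(v(-3, 13)) + 1/(-42973 + m(137))) = (-24930 - 28020)*(1/(11 - 5) + 1/(-42973 - 159)) = -52950*(1/6 + 1/(-43132)) = -52950*(1/6 - 1/43132) = -52950*21563/129396 = -190293475/21566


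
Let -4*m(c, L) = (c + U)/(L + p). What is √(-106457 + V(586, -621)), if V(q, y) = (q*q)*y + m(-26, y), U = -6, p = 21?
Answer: 4*I*√3000309933/15 ≈ 14607.0*I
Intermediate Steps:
m(c, L) = -(-6 + c)/(4*(21 + L)) (m(c, L) = -(c - 6)/(4*(L + 21)) = -(-6 + c)/(4*(21 + L)))
V(q, y) = 8/(21 + y) + y*q² (V(q, y) = (q*q)*y + (6 - 1*(-26))/(4*(21 + y)) = q²*y + (6 + 26)/(4*(21 + y)) = y*q² + (¼)*32/(21 + y) = y*q² + 8/(21 + y) = 8/(21 + y) + y*q²)
√(-106457 + V(586, -621)) = √(-106457 + (8 - 621*586²*(21 - 621))/(21 - 621)) = √(-106457 + (8 - 621*343396*(-600))/(-600)) = √(-106457 - (8 + 127949349600)/600) = √(-106457 - 1/600*127949349608) = √(-106457 - 15993668701/75) = √(-16001652976/75) = 4*I*√3000309933/15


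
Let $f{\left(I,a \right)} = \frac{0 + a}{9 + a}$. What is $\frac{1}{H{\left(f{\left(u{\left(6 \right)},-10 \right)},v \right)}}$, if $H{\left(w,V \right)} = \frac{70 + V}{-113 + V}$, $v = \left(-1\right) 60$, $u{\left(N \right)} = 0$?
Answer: $- \frac{173}{10} \approx -17.3$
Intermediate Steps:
$v = -60$
$f{\left(I,a \right)} = \frac{a}{9 + a}$
$H{\left(w,V \right)} = \frac{70 + V}{-113 + V}$
$\frac{1}{H{\left(f{\left(u{\left(6 \right)},-10 \right)},v \right)}} = \frac{1}{\frac{1}{-113 - 60} \left(70 - 60\right)} = \frac{1}{\frac{1}{-173} \cdot 10} = \frac{1}{\left(- \frac{1}{173}\right) 10} = \frac{1}{- \frac{10}{173}} = - \frac{173}{10}$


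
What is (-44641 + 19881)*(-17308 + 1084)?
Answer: 401706240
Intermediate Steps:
(-44641 + 19881)*(-17308 + 1084) = -24760*(-16224) = 401706240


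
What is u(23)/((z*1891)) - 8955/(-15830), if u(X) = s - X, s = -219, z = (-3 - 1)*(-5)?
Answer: 8371181/14967265 ≈ 0.55930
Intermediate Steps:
z = 20 (z = -4*(-5) = 20)
u(X) = -219 - X
u(23)/((z*1891)) - 8955/(-15830) = (-219 - 1*23)/((20*1891)) - 8955/(-15830) = (-219 - 23)/37820 - 8955*(-1/15830) = -242*1/37820 + 1791/3166 = -121/18910 + 1791/3166 = 8371181/14967265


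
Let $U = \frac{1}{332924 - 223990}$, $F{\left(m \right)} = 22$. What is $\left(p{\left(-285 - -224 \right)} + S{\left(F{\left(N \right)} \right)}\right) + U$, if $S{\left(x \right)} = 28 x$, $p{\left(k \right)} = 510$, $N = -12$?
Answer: $\frac{122659685}{108934} \approx 1126.0$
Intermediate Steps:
$U = \frac{1}{108934} \approx 9.1799 \cdot 10^{-6}$
$\left(p{\left(-285 - -224 \right)} + S{\left(F{\left(N \right)} \right)}\right) + U = \left(510 + 28 \cdot 22\right) + \frac{1}{108934} = \left(510 + 616\right) + \frac{1}{108934} = 1126 + \frac{1}{108934} = \frac{122659685}{108934}$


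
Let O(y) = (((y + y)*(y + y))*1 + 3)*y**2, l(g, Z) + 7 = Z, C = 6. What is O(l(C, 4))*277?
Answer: 97227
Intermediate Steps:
l(g, Z) = -7 + Z
O(y) = y**2*(3 + 4*y**2) (O(y) = (((2*y)*(2*y))*1 + 3)*y**2 = ((4*y**2)*1 + 3)*y**2 = (4*y**2 + 3)*y**2 = (3 + 4*y**2)*y**2 = y**2*(3 + 4*y**2))
O(l(C, 4))*277 = ((-7 + 4)**2*(3 + 4*(-7 + 4)**2))*277 = ((-3)**2*(3 + 4*(-3)**2))*277 = (9*(3 + 4*9))*277 = (9*(3 + 36))*277 = (9*39)*277 = 351*277 = 97227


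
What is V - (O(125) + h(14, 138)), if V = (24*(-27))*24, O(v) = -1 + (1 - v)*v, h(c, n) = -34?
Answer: -17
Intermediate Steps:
O(v) = -1 + v*(1 - v)
V = -15552 (V = -648*24 = -15552)
V - (O(125) + h(14, 138)) = -15552 - ((-1 + 125 - 1*125²) - 34) = -15552 - ((-1 + 125 - 1*15625) - 34) = -15552 - ((-1 + 125 - 15625) - 34) = -15552 - (-15501 - 34) = -15552 - 1*(-15535) = -15552 + 15535 = -17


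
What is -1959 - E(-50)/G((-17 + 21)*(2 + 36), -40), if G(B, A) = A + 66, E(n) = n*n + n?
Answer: -26692/13 ≈ -2053.2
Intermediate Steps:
E(n) = n + n**2 (E(n) = n**2 + n = n + n**2)
G(B, A) = 66 + A
-1959 - E(-50)/G((-17 + 21)*(2 + 36), -40) = -1959 - (-50*(1 - 50))/(66 - 40) = -1959 - (-50*(-49))/26 = -1959 - 2450/26 = -1959 - 1*1225/13 = -1959 - 1225/13 = -26692/13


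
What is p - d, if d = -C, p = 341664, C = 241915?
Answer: 583579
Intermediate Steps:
d = -241915 (d = -1*241915 = -241915)
p - d = 341664 - 1*(-241915) = 341664 + 241915 = 583579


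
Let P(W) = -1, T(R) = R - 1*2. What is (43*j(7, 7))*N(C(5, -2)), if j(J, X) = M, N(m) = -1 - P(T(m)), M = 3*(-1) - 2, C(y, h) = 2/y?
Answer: 0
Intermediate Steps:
T(R) = -2 + R (T(R) = R - 2 = -2 + R)
M = -5 (M = -3 - 2 = -5)
N(m) = 0 (N(m) = -1 - 1*(-1) = -1 + 1 = 0)
j(J, X) = -5
(43*j(7, 7))*N(C(5, -2)) = (43*(-5))*0 = -215*0 = 0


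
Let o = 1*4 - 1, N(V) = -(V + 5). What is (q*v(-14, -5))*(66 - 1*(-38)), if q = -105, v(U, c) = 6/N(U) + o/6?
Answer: -12740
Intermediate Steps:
N(V) = -5 - V (N(V) = -(5 + V) = -5 - V)
o = 3 (o = 4 - 1 = 3)
v(U, c) = ½ + 6/(-5 - U) (v(U, c) = 6/(-5 - U) + 3/6 = 6/(-5 - U) + 3*(⅙) = 6/(-5 - U) + ½ = ½ + 6/(-5 - U))
(q*v(-14, -5))*(66 - 1*(-38)) = (-105*(-7 - 14)/(2*(5 - 14)))*(66 - 1*(-38)) = (-105*(-21)/(2*(-9)))*(66 + 38) = -105*(-1)*(-21)/(2*9)*104 = -105*7/6*104 = -245/2*104 = -12740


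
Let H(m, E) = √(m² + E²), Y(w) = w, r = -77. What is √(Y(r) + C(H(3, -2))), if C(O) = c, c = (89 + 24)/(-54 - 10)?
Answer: 71*I/8 ≈ 8.875*I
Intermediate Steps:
c = -113/64 (c = 113/(-64) = 113*(-1/64) = -113/64 ≈ -1.7656)
H(m, E) = √(E² + m²)
C(O) = -113/64
√(Y(r) + C(H(3, -2))) = √(-77 - 113/64) = √(-5041/64) = 71*I/8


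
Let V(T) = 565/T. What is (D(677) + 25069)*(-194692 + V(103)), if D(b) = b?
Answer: -516277097406/103 ≈ -5.0124e+9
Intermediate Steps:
(D(677) + 25069)*(-194692 + V(103)) = (677 + 25069)*(-194692 + 565/103) = 25746*(-194692 + 565*(1/103)) = 25746*(-194692 + 565/103) = 25746*(-20052711/103) = -516277097406/103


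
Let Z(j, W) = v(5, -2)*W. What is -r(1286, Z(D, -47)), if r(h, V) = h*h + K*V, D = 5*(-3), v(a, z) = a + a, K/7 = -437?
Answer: -3091526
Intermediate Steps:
K = -3059 (K = 7*(-437) = -3059)
v(a, z) = 2*a
D = -15
Z(j, W) = 10*W (Z(j, W) = (2*5)*W = 10*W)
r(h, V) = h**2 - 3059*V (r(h, V) = h*h - 3059*V = h**2 - 3059*V)
-r(1286, Z(D, -47)) = -(1286**2 - 30590*(-47)) = -(1653796 - 3059*(-470)) = -(1653796 + 1437730) = -1*3091526 = -3091526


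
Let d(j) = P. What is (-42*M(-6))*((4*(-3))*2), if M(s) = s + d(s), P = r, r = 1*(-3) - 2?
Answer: -11088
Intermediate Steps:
r = -5 (r = -3 - 2 = -5)
P = -5
d(j) = -5
M(s) = -5 + s (M(s) = s - 5 = -5 + s)
(-42*M(-6))*((4*(-3))*2) = (-42*(-5 - 6))*((4*(-3))*2) = (-42*(-11))*(-12*2) = 462*(-24) = -11088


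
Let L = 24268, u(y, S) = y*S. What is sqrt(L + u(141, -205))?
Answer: I*sqrt(4637) ≈ 68.095*I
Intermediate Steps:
u(y, S) = S*y
sqrt(L + u(141, -205)) = sqrt(24268 - 205*141) = sqrt(24268 - 28905) = sqrt(-4637) = I*sqrt(4637)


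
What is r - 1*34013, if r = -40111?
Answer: -74124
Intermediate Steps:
r - 1*34013 = -40111 - 1*34013 = -40111 - 34013 = -74124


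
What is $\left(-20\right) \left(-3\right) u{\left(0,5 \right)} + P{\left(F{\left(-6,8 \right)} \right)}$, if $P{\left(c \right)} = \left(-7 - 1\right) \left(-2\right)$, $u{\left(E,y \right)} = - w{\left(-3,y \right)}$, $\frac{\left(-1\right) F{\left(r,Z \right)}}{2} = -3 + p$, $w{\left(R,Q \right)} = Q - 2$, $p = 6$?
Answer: $-164$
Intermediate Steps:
$w{\left(R,Q \right)} = -2 + Q$
$F{\left(r,Z \right)} = -6$ ($F{\left(r,Z \right)} = - 2 \left(-3 + 6\right) = \left(-2\right) 3 = -6$)
$u{\left(E,y \right)} = 2 - y$ ($u{\left(E,y \right)} = - (-2 + y) = 2 - y$)
$P{\left(c \right)} = 16$ ($P{\left(c \right)} = \left(-8\right) \left(-2\right) = 16$)
$\left(-20\right) \left(-3\right) u{\left(0,5 \right)} + P{\left(F{\left(-6,8 \right)} \right)} = \left(-20\right) \left(-3\right) \left(2 - 5\right) + 16 = 60 \left(2 - 5\right) + 16 = 60 \left(-3\right) + 16 = -180 + 16 = -164$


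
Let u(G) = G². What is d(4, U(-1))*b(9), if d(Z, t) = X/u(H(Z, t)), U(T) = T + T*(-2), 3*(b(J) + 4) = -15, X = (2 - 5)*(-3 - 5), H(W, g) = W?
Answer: -27/2 ≈ -13.500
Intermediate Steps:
X = 24 (X = -3*(-8) = 24)
b(J) = -9 (b(J) = -4 + (⅓)*(-15) = -4 - 5 = -9)
U(T) = -T (U(T) = T - 2*T = -T)
d(Z, t) = 24/Z² (d(Z, t) = 24/(Z²) = 24/Z²)
d(4, U(-1))*b(9) = (24/4²)*(-9) = (24*(1/16))*(-9) = (3/2)*(-9) = -27/2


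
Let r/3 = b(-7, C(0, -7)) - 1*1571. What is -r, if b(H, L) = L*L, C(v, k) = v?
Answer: 4713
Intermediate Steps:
b(H, L) = L²
r = -4713 (r = 3*(0² - 1*1571) = 3*(0 - 1571) = 3*(-1571) = -4713)
-r = -1*(-4713) = 4713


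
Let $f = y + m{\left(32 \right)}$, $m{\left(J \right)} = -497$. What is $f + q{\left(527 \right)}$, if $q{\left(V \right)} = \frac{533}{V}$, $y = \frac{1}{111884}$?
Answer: $- \frac{29244910697}{58962868} \approx -495.99$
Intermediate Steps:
$y = \frac{1}{111884} \approx 8.9378 \cdot 10^{-6}$
$f = - \frac{55606347}{111884}$ ($f = \frac{1}{111884} - 497 = - \frac{55606347}{111884} \approx -497.0$)
$f + q{\left(527 \right)} = - \frac{55606347}{111884} + \frac{533}{527} = - \frac{29244910697}{58962868}$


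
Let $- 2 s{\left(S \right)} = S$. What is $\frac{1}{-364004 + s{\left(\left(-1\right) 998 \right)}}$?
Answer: $- \frac{1}{363505} \approx -2.751 \cdot 10^{-6}$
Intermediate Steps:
$s{\left(S \right)} = - \frac{S}{2}$
$\frac{1}{-364004 + s{\left(\left(-1\right) 998 \right)}} = \frac{1}{-364004 - \frac{\left(-1\right) 998}{2}} = \frac{1}{-364004 - -499} = \frac{1}{-364004 + 499} = \frac{1}{-363505} = - \frac{1}{363505}$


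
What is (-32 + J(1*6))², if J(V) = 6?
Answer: 676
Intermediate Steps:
(-32 + J(1*6))² = (-32 + 6)² = (-26)² = 676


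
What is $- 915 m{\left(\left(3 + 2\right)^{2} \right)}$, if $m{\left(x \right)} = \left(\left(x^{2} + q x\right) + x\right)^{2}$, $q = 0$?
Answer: $-386587500$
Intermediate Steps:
$m{\left(x \right)} = \left(x + x^{2}\right)^{2}$ ($m{\left(x \right)} = \left(\left(x^{2} + 0 x\right) + x\right)^{2} = \left(\left(x^{2} + 0\right) + x\right)^{2} = \left(x^{2} + x\right)^{2} = \left(x + x^{2}\right)^{2}$)
$- 915 m{\left(\left(3 + 2\right)^{2} \right)} = - 915 \left(\left(3 + 2\right)^{2}\right)^{2} \left(1 + \left(3 + 2\right)^{2}\right)^{2} = - 915 \left(5^{2}\right)^{2} \left(1 + 5^{2}\right)^{2} = - 915 \cdot 25^{2} \left(1 + 25\right)^{2} = - 915 \cdot 625 \cdot 26^{2} = - 915 \cdot 625 \cdot 676 = \left(-915\right) 422500 = -386587500$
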